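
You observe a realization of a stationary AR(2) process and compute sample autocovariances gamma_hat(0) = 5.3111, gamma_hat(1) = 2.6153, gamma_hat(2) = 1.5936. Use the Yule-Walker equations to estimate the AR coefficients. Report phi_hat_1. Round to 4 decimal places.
\hat\phi_{1} = 0.4550

The Yule-Walker equations for an AR(p) process read, in matrix form,
  Gamma_p phi = r_p,   with   (Gamma_p)_{ij} = gamma(|i - j|),
                       (r_p)_i = gamma(i),   i,j = 1..p.
Substitute the sample gammas (Toeplitz matrix and right-hand side of size 2):
  Gamma_p = [[5.3111, 2.6153], [2.6153, 5.3111]]
  r_p     = [2.6153, 1.5936]
Written out:
  5.3111 phi_1 + 2.6153 phi_2 = 2.6153
  2.6153 phi_1 + 5.3111 phi_2 = 1.5936
Solve by Cramer's rule:
  det = gamma(0)^2 - gamma(1)^2 = (5.3111)^2 - (2.6153)^2 = 28.20778321 - 6.83979409 = 21.36798912
  phi_hat_1 = [gamma(1) gamma(0) - gamma(1) gamma(2)] / det = [(2.6153)(5.3111) - (2.6153)(1.5936)] / 21.36798912 = 9.72237775 / 21.36798912 = 0.455
  phi_hat_2 = [gamma(0) gamma(2) - gamma(1)^2] / det = [(5.3111)(1.5936) - (2.6153)^2] / 21.36798912 = 1.62397487 / 21.36798912 = 0.076
So phi_hat = [0.4550, 0.0760].
Therefore phi_hat_1 = 0.4550.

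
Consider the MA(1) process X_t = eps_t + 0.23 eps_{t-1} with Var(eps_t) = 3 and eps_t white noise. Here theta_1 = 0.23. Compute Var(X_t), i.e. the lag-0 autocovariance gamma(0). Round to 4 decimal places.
\gamma(0) = 3.1587

For an MA(q) process X_t = eps_t + sum_i theta_i eps_{t-i} with
Var(eps_t) = sigma^2, the variance is
  gamma(0) = sigma^2 * (1 + sum_i theta_i^2).
  sum_i theta_i^2 = (0.23)^2 = 0.0529.
  gamma(0) = 3 * (1 + 0.0529) = 3 * 1.0529 = 3.1587.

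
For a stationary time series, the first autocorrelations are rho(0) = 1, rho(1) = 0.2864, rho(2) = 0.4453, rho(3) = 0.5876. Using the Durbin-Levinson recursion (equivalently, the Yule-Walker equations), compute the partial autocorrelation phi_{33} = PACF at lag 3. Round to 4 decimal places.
\phi_{33} = 0.5130

The PACF at lag k is phi_{kk}, the last component of the solution
to the Yule-Walker system G_k phi = r_k where
  (G_k)_{ij} = rho(|i - j|), (r_k)_i = rho(i), i,j = 1..k.
Equivalently, Durbin-Levinson gives phi_{kk} iteratively:
  phi_{11} = rho(1)
  phi_{kk} = [rho(k) - sum_{j=1..k-1} phi_{k-1,j} rho(k-j)]
            / [1 - sum_{j=1..k-1} phi_{k-1,j} rho(j)],
  phi_{k,j} = phi_{k-1,j} - phi_{kk} phi_{k-1,k-j},  j = 1..k-1.
Step k = 1:
  phi_11 = rho(1) = 0.2864.
Step k = 2:
  phi_22 = [rho(2) - phi_11 rho(1)] / [1 - phi_11 rho(1)] = [0.4453 - (0.2864)(0.2864)] / [1 - (0.2864)(0.2864)]
         = 0.36327504 / 0.91797504 = 0.395735.
  Update: phi_21 = phi_11 - phi_22 phi_11 = 0.2864 - (0.395735)(0.2864) = 0.173061.
Step k = 3:
  phi_33 = [rho(3) - phi_21 rho(2) - phi_22 rho(1)] / [1 - phi_21 rho(1) - phi_22 rho(2)]
    numerator   = 0.5876 - (0.173061)(0.4453) - (0.395735)(0.2864) = 0.39719718
    denominator = 1 - (0.173061)(0.2864) - (0.395735)(0.4453) = 0.77421432
  phi_33 = 0.39719718 / 0.77421432 = 0.513.
Therefore phi_{33} = 0.5130.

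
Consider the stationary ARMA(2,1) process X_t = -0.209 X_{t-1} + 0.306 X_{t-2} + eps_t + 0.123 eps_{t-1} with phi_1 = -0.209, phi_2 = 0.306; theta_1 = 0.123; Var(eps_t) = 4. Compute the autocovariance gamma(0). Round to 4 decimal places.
\gamma(0) = 4.5673

Multiply the model equation by X_{t-k} and take expectations. With theta_0 = psi_0 = 1 and psi_j the MA(infinity) weights, this gives
  gamma(k) - sum_i phi_i gamma(k-i) = c_k,
  c_k = sigma^2 * sum_{j=k..q} theta_j psi_{j-k}   (c_k = 0 for k > q),
using gamma(-m) = gamma(m).
psi-weights needed (psi_j = theta_j + sum_i phi_i psi_{j-i}):
  psi_1 = theta_1 + phi_1 = 0.123 + (-0.209) = -0.086
Right-hand sides:
  c_0 = sigma^2 (1 + theta_1 psi_1) = 4 * (1 + (0.123)(-0.086)) = 4 * 0.989422 = 3.957688
  c_1 = sigma^2 theta_1 = 4 * (0.123) = 0.492
  c_2 = 0
Equations for k = 0, 1, 2 (AR order 2, c_2 = 0):
  (E0) gamma(0) = phi_1 gamma(1) + phi_2 gamma(2) + c_0
  (E1) gamma(1) = phi_1 gamma(0) + phi_2 gamma(1) + c_1
  (E2) gamma(2) = phi_1 gamma(1) + phi_2 gamma(0)
From (E1): gamma(1) = A gamma(0) + B with
  A = phi_1 / (1 - phi_2) = -0.209 / 0.694 = -0.301153,   B = c_1 / (1 - phi_2) = 0.492 / 0.694 = 0.708934.
Insert (E2) into (E0): gamma(0) (1 - phi_2^2) = phi_1 (1 + phi_2) gamma(1) + c_0.
  phi_1 (1 + phi_2) = (-0.209)(1.306) = -0.272954,   1 - phi_2^2 = 0.906364.
Replace gamma(1) by A gamma(0) + B and collect gamma(0):
  gamma(0) [0.906364 - (-0.272954)(-0.301153)] = (-0.272954)(0.708934) + 3.957688
  gamma(0) * 0.824163 = 3.764182
  gamma(0) = 3.764182 / 0.824163 = 4.567277.
Therefore gamma(0) = 4.5673 (to 4 decimal places).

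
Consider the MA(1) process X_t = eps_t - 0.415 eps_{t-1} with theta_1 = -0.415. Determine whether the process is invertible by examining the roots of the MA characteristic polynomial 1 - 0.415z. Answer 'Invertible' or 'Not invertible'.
\text{Invertible}

The MA(q) characteristic polynomial is P(z) = 1 - 0.415z.
Invertibility requires all roots to lie outside the unit circle, i.e. |z| > 1 for every root.
This is linear in z: 1 + (-0.415) z = 0  =>  z = -1/(-0.415) = 2.409639,  |z| = 2.409639.
Moduli of all roots: 2.4096.
All moduli strictly greater than 1? Yes.
Verdict: Invertible.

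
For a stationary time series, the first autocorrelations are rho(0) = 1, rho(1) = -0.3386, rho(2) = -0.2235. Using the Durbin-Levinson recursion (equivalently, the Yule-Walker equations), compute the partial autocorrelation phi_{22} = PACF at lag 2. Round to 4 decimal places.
\phi_{22} = -0.3819

The PACF at lag k is phi_{kk}, the last component of the solution
to the Yule-Walker system G_k phi = r_k where
  (G_k)_{ij} = rho(|i - j|), (r_k)_i = rho(i), i,j = 1..k.
Equivalently, Durbin-Levinson gives phi_{kk} iteratively:
  phi_{11} = rho(1)
  phi_{kk} = [rho(k) - sum_{j=1..k-1} phi_{k-1,j} rho(k-j)]
            / [1 - sum_{j=1..k-1} phi_{k-1,j} rho(j)],
  phi_{k,j} = phi_{k-1,j} - phi_{kk} phi_{k-1,k-j},  j = 1..k-1.
Step k = 1:
  phi_11 = rho(1) = -0.3386.
Step k = 2:
  phi_22 = [rho(2) - phi_11 rho(1)] / [1 - phi_11 rho(1)] = [-0.2235 - (-0.3386)(-0.3386)] / [1 - (-0.3386)(-0.3386)]
         = -0.33814996 / 0.88535004 = -0.3819.
Therefore phi_{22} = -0.3819.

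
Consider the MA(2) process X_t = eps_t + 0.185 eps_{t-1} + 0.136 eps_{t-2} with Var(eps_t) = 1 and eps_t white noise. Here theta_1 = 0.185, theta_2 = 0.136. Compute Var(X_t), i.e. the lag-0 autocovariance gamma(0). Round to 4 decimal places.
\gamma(0) = 1.0527

For an MA(q) process X_t = eps_t + sum_i theta_i eps_{t-i} with
Var(eps_t) = sigma^2, the variance is
  gamma(0) = sigma^2 * (1 + sum_i theta_i^2).
  sum_i theta_i^2 = (0.185)^2 + (0.136)^2 = 0.034225 + 0.018496 = 0.052721.
  gamma(0) = 1 * (1 + 0.052721) = 1 * 1.052721 = 1.052721, which rounds to 1.0527.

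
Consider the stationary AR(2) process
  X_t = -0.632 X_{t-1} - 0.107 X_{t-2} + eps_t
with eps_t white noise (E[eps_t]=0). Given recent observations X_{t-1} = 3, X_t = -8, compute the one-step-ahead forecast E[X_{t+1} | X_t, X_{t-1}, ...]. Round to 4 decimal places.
E[X_{t+1} \mid \mathcal F_t] = 4.7350

For an AR(p) model X_t = c + sum_i phi_i X_{t-i} + eps_t, the
one-step-ahead conditional mean is
  E[X_{t+1} | X_t, ...] = c + sum_i phi_i X_{t+1-i}.
Substitute known values:
  E[X_{t+1} | ...] = (-0.632) * (-8) + (-0.107) * (3)
                   = 4.7350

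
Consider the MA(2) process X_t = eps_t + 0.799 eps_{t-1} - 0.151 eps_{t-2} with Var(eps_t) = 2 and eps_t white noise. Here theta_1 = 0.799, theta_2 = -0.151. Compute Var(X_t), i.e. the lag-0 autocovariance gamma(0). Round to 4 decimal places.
\gamma(0) = 3.3224

For an MA(q) process X_t = eps_t + sum_i theta_i eps_{t-i} with
Var(eps_t) = sigma^2, the variance is
  gamma(0) = sigma^2 * (1 + sum_i theta_i^2).
  sum_i theta_i^2 = (0.799)^2 + (-0.151)^2 = 0.638401 + 0.022801 = 0.661202.
  gamma(0) = 2 * (1 + 0.661202) = 2 * 1.661202 = 3.322404, which rounds to 3.3224.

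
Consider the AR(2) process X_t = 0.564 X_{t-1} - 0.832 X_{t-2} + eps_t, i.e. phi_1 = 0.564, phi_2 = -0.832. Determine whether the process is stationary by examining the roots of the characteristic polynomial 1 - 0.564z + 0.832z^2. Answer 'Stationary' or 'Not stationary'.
\text{Stationary}

The AR(p) characteristic polynomial is P(z) = 1 - 0.564z + 0.832z^2.
Stationarity requires all roots to lie outside the unit circle, i.e. |z| > 1 for every root.
Set 1 + (-0.564) z + (0.832) z^2 = 0, i.e. a z^2 + b z + c = 0 with a = 0.832, b = -0.564, c = 1.
Discriminant D = b^2 - 4ac = (-0.564)^2 - 4*(0.832)*1 = 0.318096 - (3.328) = -3.009904.
D < 0, so the roots are the complex-conjugate pair z = (-b +/- i sqrt(-D)) / (2a) = 0.3389 +/- 1.0426i.
For a conjugate pair |z|^2 = z * conj(z) = (product of roots) = c/a = 1/(0.832) = 1.201923, so |z| = sqrt(1.201923) = 1.0963 for both roots.
Moduli of all roots: 1.0963, 1.0963.
All moduli strictly greater than 1? Yes.
Verdict: Stationary.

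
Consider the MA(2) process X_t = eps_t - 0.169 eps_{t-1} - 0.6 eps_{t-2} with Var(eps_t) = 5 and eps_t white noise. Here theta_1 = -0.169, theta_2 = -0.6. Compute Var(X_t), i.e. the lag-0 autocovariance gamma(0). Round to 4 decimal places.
\gamma(0) = 6.9428

For an MA(q) process X_t = eps_t + sum_i theta_i eps_{t-i} with
Var(eps_t) = sigma^2, the variance is
  gamma(0) = sigma^2 * (1 + sum_i theta_i^2).
  sum_i theta_i^2 = (-0.169)^2 + (-0.6)^2 = 0.028561 + 0.36 = 0.388561.
  gamma(0) = 5 * (1 + 0.388561) = 5 * 1.388561 = 6.942805, which rounds to 6.9428.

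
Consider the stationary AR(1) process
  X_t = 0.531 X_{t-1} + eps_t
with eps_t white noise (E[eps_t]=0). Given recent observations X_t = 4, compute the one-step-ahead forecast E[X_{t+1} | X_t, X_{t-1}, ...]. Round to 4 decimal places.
E[X_{t+1} \mid \mathcal F_t] = 2.1240

For an AR(p) model X_t = c + sum_i phi_i X_{t-i} + eps_t, the
one-step-ahead conditional mean is
  E[X_{t+1} | X_t, ...] = c + sum_i phi_i X_{t+1-i}.
Substitute known values:
  E[X_{t+1} | ...] = (0.531) * (4)
                   = 2.1240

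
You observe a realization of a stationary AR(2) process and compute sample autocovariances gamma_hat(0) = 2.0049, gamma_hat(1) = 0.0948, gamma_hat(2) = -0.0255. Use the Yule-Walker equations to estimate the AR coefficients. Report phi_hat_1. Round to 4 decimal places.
\hat\phi_{1} = 0.0480

The Yule-Walker equations for an AR(p) process read, in matrix form,
  Gamma_p phi = r_p,   with   (Gamma_p)_{ij} = gamma(|i - j|),
                       (r_p)_i = gamma(i),   i,j = 1..p.
Substitute the sample gammas (Toeplitz matrix and right-hand side of size 2):
  Gamma_p = [[2.0049, 0.0948], [0.0948, 2.0049]]
  r_p     = [0.0948, -0.0255]
Written out:
  2.0049 phi_1 + 0.0948 phi_2 = 0.0948
  0.0948 phi_1 + 2.0049 phi_2 = -0.0255
Solve by Cramer's rule:
  det = gamma(0)^2 - gamma(1)^2 = (2.0049)^2 - (0.0948)^2 = 4.01962401 - 0.00898704 = 4.01063697
  phi_hat_1 = [gamma(1) gamma(0) - gamma(1) gamma(2)] / det = [(0.0948)(2.0049) - (0.0948)(-0.0255)] / 4.01063697 = 0.19248192 / 4.01063697 = 0.048
  phi_hat_2 = [gamma(0) gamma(2) - gamma(1)^2] / det = [(2.0049)(-0.0255) - (0.0948)^2] / 4.01063697 = -0.06011199 / 4.01063697 = -0.015
So phi_hat = [0.0480, -0.0150].
Therefore phi_hat_1 = 0.0480.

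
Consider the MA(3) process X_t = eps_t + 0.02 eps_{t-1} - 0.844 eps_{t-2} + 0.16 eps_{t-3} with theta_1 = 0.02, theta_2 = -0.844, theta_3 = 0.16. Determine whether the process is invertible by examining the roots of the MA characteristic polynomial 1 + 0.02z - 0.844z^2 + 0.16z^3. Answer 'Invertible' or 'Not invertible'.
\text{Not invertible}

The MA(q) characteristic polynomial is P(z) = 1 + 0.02z - 0.844z^2 + 0.16z^3.
Invertibility requires all roots to lie outside the unit circle, i.e. |z| > 1 for every root.
Degree 3: look for a simple real root z0 first, then factor out (1 - z/z0) and solve the remaining quadratic.
Testing z0 = 5: P(5) = 1 + (0.02)(5) + (-0.844)(5)^2 + (0.16)(5)^3
  = 1 + (0.1) + (-21.1) + (20) = 0.  So z_0 = 5 is a root, |z_0| = 5.
Divide out the factor (1 - 0.2 z) = (1 - z/z0) (since 1/z0 = 0.2):
  P(z) = (1 - 0.2 z)(1 + (0.22) z + (-0.8) z^2)
  [check: z-coef 0.22 - (0.2) = 0.02; z^2-coef -0.8 - (0.2)(0.22) = -0.844; z^3-coef -(0.2)(-0.8) = 0.16.]
Remaining roots from the quadratic factor 1 + (0.22) z + (-0.8) z^2:
  Set 1 + (0.22) z + (-0.8) z^2 = 0, i.e. a z^2 + b z + c = 0 with a = -0.8, b = 0.22, c = 1.
  Discriminant D = b^2 - 4ac = (0.22)^2 - 4*(-0.8)*1 = 0.0484 - (-3.2) = 3.2484.
  D >= 0, so the roots are real: z = (-b +/- sqrt(D)) / (2a) = (-0.22 +/- 1.802332) / (-1.6).
    z_1 = (-0.22 + 1.802332) / (-1.6) = -0.989,   |z_1| = 0.989.
    z_2 = (-0.22 - 1.802332) / (-1.6) = 1.264,   |z_2| = 1.264.
Moduli of all roots: 5.0000, 0.9890, 1.2640.
All moduli strictly greater than 1? No.
Verdict: Not invertible.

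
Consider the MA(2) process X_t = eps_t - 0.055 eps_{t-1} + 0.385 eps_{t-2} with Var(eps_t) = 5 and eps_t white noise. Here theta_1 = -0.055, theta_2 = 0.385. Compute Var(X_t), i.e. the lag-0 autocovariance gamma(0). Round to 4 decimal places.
\gamma(0) = 5.7563

For an MA(q) process X_t = eps_t + sum_i theta_i eps_{t-i} with
Var(eps_t) = sigma^2, the variance is
  gamma(0) = sigma^2 * (1 + sum_i theta_i^2).
  sum_i theta_i^2 = (-0.055)^2 + (0.385)^2 = 0.003025 + 0.148225 = 0.15125.
  gamma(0) = 5 * (1 + 0.15125) = 5 * 1.15125 = 5.75625, which rounds to 5.7563.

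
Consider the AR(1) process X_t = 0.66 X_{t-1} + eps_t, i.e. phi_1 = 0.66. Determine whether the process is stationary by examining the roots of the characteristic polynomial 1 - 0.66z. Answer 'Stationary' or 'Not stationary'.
\text{Stationary}

The AR(p) characteristic polynomial is P(z) = 1 - 0.66z.
Stationarity requires all roots to lie outside the unit circle, i.e. |z| > 1 for every root.
This is linear in z: 1 + (-0.66) z = 0  =>  z = -1/(-0.66) = 1.515152,  |z| = 1.515152.
Moduli of all roots: 1.5152.
All moduli strictly greater than 1? Yes.
Verdict: Stationary.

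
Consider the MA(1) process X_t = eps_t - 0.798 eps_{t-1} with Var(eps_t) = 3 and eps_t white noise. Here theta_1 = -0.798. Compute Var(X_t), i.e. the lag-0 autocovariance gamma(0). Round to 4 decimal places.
\gamma(0) = 4.9104

For an MA(q) process X_t = eps_t + sum_i theta_i eps_{t-i} with
Var(eps_t) = sigma^2, the variance is
  gamma(0) = sigma^2 * (1 + sum_i theta_i^2).
  sum_i theta_i^2 = (-0.798)^2 = 0.636804.
  gamma(0) = 3 * (1 + 0.636804) = 3 * 1.636804 = 4.910412, which rounds to 4.9104.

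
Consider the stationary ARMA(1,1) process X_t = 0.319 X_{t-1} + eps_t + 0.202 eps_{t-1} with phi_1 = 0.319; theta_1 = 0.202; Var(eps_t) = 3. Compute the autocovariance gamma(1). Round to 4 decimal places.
\gamma(1) = 1.8522

Multiply the model equation by X_{t-k} and take expectations. With theta_0 = psi_0 = 1 and psi_j the MA(infinity) weights, this gives
  gamma(k) - sum_i phi_i gamma(k-i) = c_k,
  c_k = sigma^2 * sum_{j=k..q} theta_j psi_{j-k}   (c_k = 0 for k > q),
using gamma(-m) = gamma(m).
psi-weights needed (psi_j = theta_j + sum_i phi_i psi_{j-i}):
  psi_1 = theta_1 + phi_1 = 0.202 + (0.319) = 0.521
Right-hand sides:
  c_0 = sigma^2 (1 + theta_1 psi_1) = 3 * (1 + (0.202)(0.521)) = 3 * 1.105242 = 3.315726
  c_1 = sigma^2 theta_1 = 3 * (0.202) = 0.606
  c_2 = 0
Equations for k = 0 and k = 1 (AR order 1):
  gamma(0) = phi_1 gamma(1) + c_0
  gamma(1) = phi_1 gamma(0) + c_1
Substituting the second into the first: gamma(0) (1 - phi_1^2) = c_0 + phi_1 c_1, so
  gamma(0) = (c_0 + phi_1 c_1) / (1 - phi_1^2) = (3.315726 + (0.319)(0.606)) / (1 - (0.319)^2) = 3.50904 / 0.898239 = 3.906577.
  gamma(1) = phi_1 gamma(0) + c_1 = (0.319)(3.906577) + (0.606) = 1.852198.
Therefore gamma(1) = 1.8522 (to 4 decimal places).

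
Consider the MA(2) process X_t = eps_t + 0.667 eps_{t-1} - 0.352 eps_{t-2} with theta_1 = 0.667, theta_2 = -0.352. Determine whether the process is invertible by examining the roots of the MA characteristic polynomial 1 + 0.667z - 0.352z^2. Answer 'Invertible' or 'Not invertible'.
\text{Not invertible}

The MA(q) characteristic polynomial is P(z) = 1 + 0.667z - 0.352z^2.
Invertibility requires all roots to lie outside the unit circle, i.e. |z| > 1 for every root.
Set 1 + (0.667) z + (-0.352) z^2 = 0, i.e. a z^2 + b z + c = 0 with a = -0.352, b = 0.667, c = 1.
Discriminant D = b^2 - 4ac = (0.667)^2 - 4*(-0.352)*1 = 0.444889 - (-1.408) = 1.852889.
D >= 0, so the roots are real: z = (-b +/- sqrt(D)) / (2a) = (-0.667 +/- 1.361209) / (-0.704).
  z_1 = (-0.667 + 1.361209) / (-0.704) = -0.9861,   |z_1| = 0.9861.
  z_2 = (-0.667 - 1.361209) / (-0.704) = 2.881,   |z_2| = 2.881.
Moduli of all roots: 0.9861, 2.8810.
All moduli strictly greater than 1? No.
Verdict: Not invertible.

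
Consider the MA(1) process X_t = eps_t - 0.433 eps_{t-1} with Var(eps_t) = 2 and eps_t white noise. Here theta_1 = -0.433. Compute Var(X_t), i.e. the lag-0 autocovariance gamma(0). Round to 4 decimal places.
\gamma(0) = 2.3750

For an MA(q) process X_t = eps_t + sum_i theta_i eps_{t-i} with
Var(eps_t) = sigma^2, the variance is
  gamma(0) = sigma^2 * (1 + sum_i theta_i^2).
  sum_i theta_i^2 = (-0.433)^2 = 0.187489.
  gamma(0) = 2 * (1 + 0.187489) = 2 * 1.187489 = 2.374978, which rounds to 2.3750.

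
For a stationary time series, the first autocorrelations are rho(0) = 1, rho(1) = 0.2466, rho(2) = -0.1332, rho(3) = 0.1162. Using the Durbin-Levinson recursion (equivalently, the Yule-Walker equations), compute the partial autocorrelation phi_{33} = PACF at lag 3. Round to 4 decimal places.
\phi_{33} = 0.2300

The PACF at lag k is phi_{kk}, the last component of the solution
to the Yule-Walker system G_k phi = r_k where
  (G_k)_{ij} = rho(|i - j|), (r_k)_i = rho(i), i,j = 1..k.
Equivalently, Durbin-Levinson gives phi_{kk} iteratively:
  phi_{11} = rho(1)
  phi_{kk} = [rho(k) - sum_{j=1..k-1} phi_{k-1,j} rho(k-j)]
            / [1 - sum_{j=1..k-1} phi_{k-1,j} rho(j)],
  phi_{k,j} = phi_{k-1,j} - phi_{kk} phi_{k-1,k-j},  j = 1..k-1.
Step k = 1:
  phi_11 = rho(1) = 0.2466.
Step k = 2:
  phi_22 = [rho(2) - phi_11 rho(1)] / [1 - phi_11 rho(1)] = [-0.1332 - (0.2466)(0.2466)] / [1 - (0.2466)(0.2466)]
         = -0.19401156 / 0.93918844 = -0.206574.
  Update: phi_21 = phi_11 - phi_22 phi_11 = 0.2466 - (-0.206574)(0.2466) = 0.297541.
Step k = 3:
  phi_33 = [rho(3) - phi_21 rho(2) - phi_22 rho(1)] / [1 - phi_21 rho(1) - phi_22 rho(2)]
    numerator   = 0.1162 - (0.297541)(-0.1332) - (-0.206574)(0.2466) = 0.20677352
    denominator = 1 - (0.297541)(0.2466) - (-0.206574)(-0.1332) = 0.89911077
  phi_33 = 0.20677352 / 0.89911077 = 0.23.
Therefore phi_{33} = 0.2300.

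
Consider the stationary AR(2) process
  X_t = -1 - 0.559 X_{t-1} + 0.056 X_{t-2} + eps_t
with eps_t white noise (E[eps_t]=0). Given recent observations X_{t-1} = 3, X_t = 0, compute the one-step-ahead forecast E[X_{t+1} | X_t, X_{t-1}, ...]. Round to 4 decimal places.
E[X_{t+1} \mid \mathcal F_t] = -0.8320

For an AR(p) model X_t = c + sum_i phi_i X_{t-i} + eps_t, the
one-step-ahead conditional mean is
  E[X_{t+1} | X_t, ...] = c + sum_i phi_i X_{t+1-i}.
Substitute known values:
  E[X_{t+1} | ...] = -1 + (-0.559) * (0) + (0.056) * (3)
                   = -0.8320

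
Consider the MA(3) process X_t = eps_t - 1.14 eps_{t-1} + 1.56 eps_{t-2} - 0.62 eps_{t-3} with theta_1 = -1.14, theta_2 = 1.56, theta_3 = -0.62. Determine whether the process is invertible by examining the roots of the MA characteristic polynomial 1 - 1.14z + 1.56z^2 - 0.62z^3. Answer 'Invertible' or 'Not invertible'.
\text{Not invertible}

The MA(q) characteristic polynomial is P(z) = 1 - 1.14z + 1.56z^2 - 0.62z^3.
Invertibility requires all roots to lie outside the unit circle, i.e. |z| > 1 for every root.
Degree 3: look for a simple real root z0 first, then factor out (1 - z/z0) and solve the remaining quadratic.
Testing z0 = 2: P(2) = 1 + (-1.14)(2) + (1.56)(2)^2 + (-0.62)(2)^3
  = 1 + (-2.28) + (6.24) + (-4.96) = 0.  So z_0 = 2 is a root, |z_0| = 2.
Divide out the factor (1 - 0.5 z) = (1 - z/z0) (since 1/z0 = 0.5):
  P(z) = (1 - 0.5 z)(1 + (-0.64) z + (1.24) z^2)
  [check: z-coef -0.64 - (0.5) = -1.14; z^2-coef 1.24 - (0.5)(-0.64) = 1.56; z^3-coef -(0.5)(1.24) = -0.62.]
Remaining roots from the quadratic factor 1 + (-0.64) z + (1.24) z^2:
  Set 1 + (-0.64) z + (1.24) z^2 = 0, i.e. a z^2 + b z + c = 0 with a = 1.24, b = -0.64, c = 1.
  Discriminant D = b^2 - 4ac = (-0.64)^2 - 4*(1.24)*1 = 0.4096 - (4.96) = -4.5504.
  D < 0, so the roots are the complex-conjugate pair z = (-b +/- i sqrt(-D)) / (2a) = 0.2581 +/- 0.8601i.
  For a conjugate pair |z|^2 = z * conj(z) = (product of roots) = c/a = 1/(1.24) = 0.806452, so |z| = sqrt(0.806452) = 0.898 for both roots.
Moduli of all roots: 2.0000, 0.8980, 0.8980.
All moduli strictly greater than 1? No.
Verdict: Not invertible.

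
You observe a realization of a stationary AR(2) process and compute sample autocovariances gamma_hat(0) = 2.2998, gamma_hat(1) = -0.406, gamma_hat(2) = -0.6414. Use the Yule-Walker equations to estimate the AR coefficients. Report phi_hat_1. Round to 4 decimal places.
\hat\phi_{1} = -0.2330

The Yule-Walker equations for an AR(p) process read, in matrix form,
  Gamma_p phi = r_p,   with   (Gamma_p)_{ij} = gamma(|i - j|),
                       (r_p)_i = gamma(i),   i,j = 1..p.
Substitute the sample gammas (Toeplitz matrix and right-hand side of size 2):
  Gamma_p = [[2.2998, -0.406], [-0.406, 2.2998]]
  r_p     = [-0.406, -0.6414]
Written out:
  2.2998 phi_1 - 0.406 phi_2 = -0.406
  -0.406 phi_1 + 2.2998 phi_2 = -0.6414
Solve by Cramer's rule:
  det = gamma(0)^2 - gamma(1)^2 = (2.2998)^2 - (-0.406)^2 = 5.28908004 - 0.164836 = 5.12424404
  phi_hat_1 = [gamma(1) gamma(0) - gamma(1) gamma(2)] / det = [(-0.406)(2.2998) - (-0.406)(-0.6414)] / 5.12424404 = -1.1941272 / 5.12424404 = -0.233
  phi_hat_2 = [gamma(0) gamma(2) - gamma(1)^2] / det = [(2.2998)(-0.6414) - (-0.406)^2] / 5.12424404 = -1.63992772 / 5.12424404 = -0.32
So phi_hat = [-0.2330, -0.3200].
Therefore phi_hat_1 = -0.2330.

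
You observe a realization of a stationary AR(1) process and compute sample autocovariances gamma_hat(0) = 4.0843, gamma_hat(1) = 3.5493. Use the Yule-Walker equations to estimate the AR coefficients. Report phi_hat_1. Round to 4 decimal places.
\hat\phi_{1} = 0.8690

The Yule-Walker equations for an AR(p) process read, in matrix form,
  Gamma_p phi = r_p,   with   (Gamma_p)_{ij} = gamma(|i - j|),
                       (r_p)_i = gamma(i),   i,j = 1..p.
Substitute the sample gammas (Toeplitz matrix and right-hand side of size 1):
  Gamma_p = [[4.0843]]
  r_p     = [3.5493]
With p = 1 this is the single equation gamma(0) phi_1 = gamma(1):
  phi_hat_1 = gamma(1) / gamma(0) = 3.5493 / 4.0843 = 0.8690.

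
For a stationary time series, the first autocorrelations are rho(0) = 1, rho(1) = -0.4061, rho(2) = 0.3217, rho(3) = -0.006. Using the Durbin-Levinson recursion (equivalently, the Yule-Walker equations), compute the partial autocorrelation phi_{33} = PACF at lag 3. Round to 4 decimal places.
\phi_{33} = 0.2189

The PACF at lag k is phi_{kk}, the last component of the solution
to the Yule-Walker system G_k phi = r_k where
  (G_k)_{ij} = rho(|i - j|), (r_k)_i = rho(i), i,j = 1..k.
Equivalently, Durbin-Levinson gives phi_{kk} iteratively:
  phi_{11} = rho(1)
  phi_{kk} = [rho(k) - sum_{j=1..k-1} phi_{k-1,j} rho(k-j)]
            / [1 - sum_{j=1..k-1} phi_{k-1,j} rho(j)],
  phi_{k,j} = phi_{k-1,j} - phi_{kk} phi_{k-1,k-j},  j = 1..k-1.
Step k = 1:
  phi_11 = rho(1) = -0.4061.
Step k = 2:
  phi_22 = [rho(2) - phi_11 rho(1)] / [1 - phi_11 rho(1)] = [0.3217 - (-0.4061)(-0.4061)] / [1 - (-0.4061)(-0.4061)]
         = 0.15678279 / 0.83508279 = 0.187745.
  Update: phi_21 = phi_11 - phi_22 phi_11 = -0.4061 - (0.187745)(-0.4061) = -0.329857.
Step k = 3:
  phi_33 = [rho(3) - phi_21 rho(2) - phi_22 rho(1)] / [1 - phi_21 rho(1) - phi_22 rho(2)]
    numerator   = -0.006 - (-0.329857)(0.3217) - (0.187745)(-0.4061) = 0.17635822
    denominator = 1 - (-0.329857)(-0.4061) - (0.187745)(0.3217) = 0.80564757
  phi_33 = 0.17635822 / 0.80564757 = 0.2189.
Therefore phi_{33} = 0.2189.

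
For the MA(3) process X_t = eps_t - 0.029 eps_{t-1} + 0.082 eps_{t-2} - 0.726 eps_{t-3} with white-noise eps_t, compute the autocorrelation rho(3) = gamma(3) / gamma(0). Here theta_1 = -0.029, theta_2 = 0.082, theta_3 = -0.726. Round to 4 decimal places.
\rho(3) = -0.4731

For an MA(q) process with theta_0 = 1, the autocovariance is
  gamma(k) = sigma^2 * sum_{i=0..q-k} theta_i * theta_{i+k},
and rho(k) = gamma(k) / gamma(0). Sigma^2 cancels.
  numerator   = (1)*(-0.726) = -0.726.
  denominator = (1)^2 + (-0.029)^2 + (0.082)^2 + (-0.726)^2 = 1.534641.
  rho(3) = -0.726 / 1.534641 = -0.4731.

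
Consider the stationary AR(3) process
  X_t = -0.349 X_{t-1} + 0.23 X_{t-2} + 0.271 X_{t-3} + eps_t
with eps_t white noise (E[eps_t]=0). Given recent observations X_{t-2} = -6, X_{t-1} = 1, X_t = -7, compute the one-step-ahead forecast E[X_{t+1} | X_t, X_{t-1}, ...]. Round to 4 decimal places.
E[X_{t+1} \mid \mathcal F_t] = 1.0470

For an AR(p) model X_t = c + sum_i phi_i X_{t-i} + eps_t, the
one-step-ahead conditional mean is
  E[X_{t+1} | X_t, ...] = c + sum_i phi_i X_{t+1-i}.
Substitute known values:
  E[X_{t+1} | ...] = (-0.349) * (-7) + (0.23) * (1) + (0.271) * (-6)
                   = 1.0470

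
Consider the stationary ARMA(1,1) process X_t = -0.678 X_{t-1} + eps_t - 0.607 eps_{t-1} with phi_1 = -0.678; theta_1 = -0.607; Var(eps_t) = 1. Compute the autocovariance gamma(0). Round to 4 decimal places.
\gamma(0) = 4.0560

Multiply the model equation by X_{t-k} and take expectations. With theta_0 = psi_0 = 1 and psi_j the MA(infinity) weights, this gives
  gamma(k) - sum_i phi_i gamma(k-i) = c_k,
  c_k = sigma^2 * sum_{j=k..q} theta_j psi_{j-k}   (c_k = 0 for k > q),
using gamma(-m) = gamma(m).
psi-weights needed (psi_j = theta_j + sum_i phi_i psi_{j-i}):
  psi_1 = theta_1 + phi_1 = -0.607 + (-0.678) = -1.285
Right-hand sides:
  c_0 = sigma^2 (1 + theta_1 psi_1) = 1 * (1 + (-0.607)(-1.285)) = 1 * 1.779995 = 1.779995
  c_1 = sigma^2 theta_1 = 1 * (-0.607) = -0.607
  c_2 = 0
Equations for k = 0 and k = 1 (AR order 1):
  gamma(0) = phi_1 gamma(1) + c_0
  gamma(1) = phi_1 gamma(0) + c_1
Substituting the second into the first: gamma(0) (1 - phi_1^2) = c_0 + phi_1 c_1, so
  gamma(0) = (c_0 + phi_1 c_1) / (1 - phi_1^2) = (1.779995 + (-0.678)(-0.607)) / (1 - (-0.678)^2) = 2.191541 / 0.540316 = 4.056036.
Therefore gamma(0) = 4.0560 (to 4 decimal places).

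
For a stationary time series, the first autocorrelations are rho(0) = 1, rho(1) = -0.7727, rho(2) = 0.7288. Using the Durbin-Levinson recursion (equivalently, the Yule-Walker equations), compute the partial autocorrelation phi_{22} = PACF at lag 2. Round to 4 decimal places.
\phi_{22} = 0.3269

The PACF at lag k is phi_{kk}, the last component of the solution
to the Yule-Walker system G_k phi = r_k where
  (G_k)_{ij} = rho(|i - j|), (r_k)_i = rho(i), i,j = 1..k.
Equivalently, Durbin-Levinson gives phi_{kk} iteratively:
  phi_{11} = rho(1)
  phi_{kk} = [rho(k) - sum_{j=1..k-1} phi_{k-1,j} rho(k-j)]
            / [1 - sum_{j=1..k-1} phi_{k-1,j} rho(j)],
  phi_{k,j} = phi_{k-1,j} - phi_{kk} phi_{k-1,k-j},  j = 1..k-1.
Step k = 1:
  phi_11 = rho(1) = -0.7727.
Step k = 2:
  phi_22 = [rho(2) - phi_11 rho(1)] / [1 - phi_11 rho(1)] = [0.7288 - (-0.7727)(-0.7727)] / [1 - (-0.7727)(-0.7727)]
         = 0.13173471 / 0.40293471 = 0.3269.
Therefore phi_{22} = 0.3269.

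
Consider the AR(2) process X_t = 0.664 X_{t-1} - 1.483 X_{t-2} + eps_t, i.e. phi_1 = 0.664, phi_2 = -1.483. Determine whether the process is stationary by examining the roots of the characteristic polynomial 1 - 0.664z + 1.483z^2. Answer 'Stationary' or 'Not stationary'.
\text{Not stationary}

The AR(p) characteristic polynomial is P(z) = 1 - 0.664z + 1.483z^2.
Stationarity requires all roots to lie outside the unit circle, i.e. |z| > 1 for every root.
Set 1 + (-0.664) z + (1.483) z^2 = 0, i.e. a z^2 + b z + c = 0 with a = 1.483, b = -0.664, c = 1.
Discriminant D = b^2 - 4ac = (-0.664)^2 - 4*(1.483)*1 = 0.440896 - (5.932) = -5.491104.
D < 0, so the roots are the complex-conjugate pair z = (-b +/- i sqrt(-D)) / (2a) = 0.2239 +/- 0.7901i.
For a conjugate pair |z|^2 = z * conj(z) = (product of roots) = c/a = 1/(1.483) = 0.674309, so |z| = sqrt(0.674309) = 0.8212 for both roots.
Moduli of all roots: 0.8212, 0.8212.
All moduli strictly greater than 1? No.
Verdict: Not stationary.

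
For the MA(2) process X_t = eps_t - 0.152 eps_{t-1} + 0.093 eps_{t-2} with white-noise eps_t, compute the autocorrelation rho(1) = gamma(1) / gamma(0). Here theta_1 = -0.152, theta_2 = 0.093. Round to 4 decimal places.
\rho(1) = -0.1610

For an MA(q) process with theta_0 = 1, the autocovariance is
  gamma(k) = sigma^2 * sum_{i=0..q-k} theta_i * theta_{i+k},
and rho(k) = gamma(k) / gamma(0). Sigma^2 cancels.
  numerator   = (1)*(-0.152) + (-0.152)*(0.093) = -0.166136.
  denominator = (1)^2 + (-0.152)^2 + (0.093)^2 = 1.031753.
  rho(1) = -0.166136 / 1.031753 = -0.1610.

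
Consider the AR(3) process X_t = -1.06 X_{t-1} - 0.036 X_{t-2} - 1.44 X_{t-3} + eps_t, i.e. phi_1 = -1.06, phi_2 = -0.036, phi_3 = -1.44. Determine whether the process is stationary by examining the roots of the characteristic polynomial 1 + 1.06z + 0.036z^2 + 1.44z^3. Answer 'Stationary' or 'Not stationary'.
\text{Not stationary}

The AR(p) characteristic polynomial is P(z) = 1 + 1.06z + 0.036z^2 + 1.44z^3.
Stationarity requires all roots to lie outside the unit circle, i.e. |z| > 1 for every root.
Degree 3: look for a simple real root z0 first, then factor out (1 - z/z0) and solve the remaining quadratic.
Testing z0 = -0.625: P(-0.625) = 1 + (1.06)(-0.625) + (0.036)(-0.625)^2 + (1.44)(-0.625)^3
  = 1 + (-0.6625) + (0.014062) + (-0.351562) = 0.  So z_0 = -0.625 is a root, |z_0| = 0.625.
Divide out the factor (1 + 1.6 z) = (1 - z/z0) (since 1/z0 = -1.6):
  P(z) = (1 + 1.6 z)(1 + (-0.54) z + (0.9) z^2)
  [check: z-coef -0.54 - (-1.6) = 1.06; z^2-coef 0.9 - (-1.6)(-0.54) = 0.036; z^3-coef -(-1.6)(0.9) = 1.44.]
Remaining roots from the quadratic factor 1 + (-0.54) z + (0.9) z^2:
  Set 1 + (-0.54) z + (0.9) z^2 = 0, i.e. a z^2 + b z + c = 0 with a = 0.9, b = -0.54, c = 1.
  Discriminant D = b^2 - 4ac = (-0.54)^2 - 4*(0.9)*1 = 0.2916 - (3.6) = -3.3084.
  D < 0, so the roots are the complex-conjugate pair z = (-b +/- i sqrt(-D)) / (2a) = 0.3 +/- 1.0105i.
  For a conjugate pair |z|^2 = z * conj(z) = (product of roots) = c/a = 1/(0.9) = 1.111111, so |z| = sqrt(1.111111) = 1.0541 for both roots.
Moduli of all roots: 0.6250, 1.0541, 1.0541.
All moduli strictly greater than 1? No.
Verdict: Not stationary.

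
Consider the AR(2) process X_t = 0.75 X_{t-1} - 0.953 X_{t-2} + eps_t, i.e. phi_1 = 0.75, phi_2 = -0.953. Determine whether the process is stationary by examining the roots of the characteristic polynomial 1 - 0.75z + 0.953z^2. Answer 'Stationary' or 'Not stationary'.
\text{Stationary}

The AR(p) characteristic polynomial is P(z) = 1 - 0.75z + 0.953z^2.
Stationarity requires all roots to lie outside the unit circle, i.e. |z| > 1 for every root.
Set 1 + (-0.75) z + (0.953) z^2 = 0, i.e. a z^2 + b z + c = 0 with a = 0.953, b = -0.75, c = 1.
Discriminant D = b^2 - 4ac = (-0.75)^2 - 4*(0.953)*1 = 0.5625 - (3.812) = -3.2495.
D < 0, so the roots are the complex-conjugate pair z = (-b +/- i sqrt(-D)) / (2a) = 0.3935 +/- 0.9458i.
For a conjugate pair |z|^2 = z * conj(z) = (product of roots) = c/a = 1/(0.953) = 1.049318, so |z| = sqrt(1.049318) = 1.0244 for both roots.
Moduli of all roots: 1.0244, 1.0244.
All moduli strictly greater than 1? Yes.
Verdict: Stationary.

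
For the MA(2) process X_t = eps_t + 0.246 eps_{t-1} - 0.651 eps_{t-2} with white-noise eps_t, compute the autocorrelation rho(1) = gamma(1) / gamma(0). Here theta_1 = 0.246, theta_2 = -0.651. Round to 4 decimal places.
\rho(1) = 0.0578

For an MA(q) process with theta_0 = 1, the autocovariance is
  gamma(k) = sigma^2 * sum_{i=0..q-k} theta_i * theta_{i+k},
and rho(k) = gamma(k) / gamma(0). Sigma^2 cancels.
  numerator   = (1)*(0.246) + (0.246)*(-0.651) = 0.085854.
  denominator = (1)^2 + (0.246)^2 + (-0.651)^2 = 1.484317.
  rho(1) = 0.085854 / 1.484317 = 0.0578.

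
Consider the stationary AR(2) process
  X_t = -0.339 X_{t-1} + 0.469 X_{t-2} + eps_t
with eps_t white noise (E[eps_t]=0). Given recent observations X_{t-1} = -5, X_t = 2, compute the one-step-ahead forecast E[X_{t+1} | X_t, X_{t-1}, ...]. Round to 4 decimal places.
E[X_{t+1} \mid \mathcal F_t] = -3.0230

For an AR(p) model X_t = c + sum_i phi_i X_{t-i} + eps_t, the
one-step-ahead conditional mean is
  E[X_{t+1} | X_t, ...] = c + sum_i phi_i X_{t+1-i}.
Substitute known values:
  E[X_{t+1} | ...] = (-0.339) * (2) + (0.469) * (-5)
                   = -3.0230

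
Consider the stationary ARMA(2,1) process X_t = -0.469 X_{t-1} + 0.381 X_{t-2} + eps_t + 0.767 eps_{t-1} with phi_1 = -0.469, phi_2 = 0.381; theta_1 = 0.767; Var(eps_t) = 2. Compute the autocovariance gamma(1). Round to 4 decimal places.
\gamma(1) = 0.7052

Multiply the model equation by X_{t-k} and take expectations. With theta_0 = psi_0 = 1 and psi_j the MA(infinity) weights, this gives
  gamma(k) - sum_i phi_i gamma(k-i) = c_k,
  c_k = sigma^2 * sum_{j=k..q} theta_j psi_{j-k}   (c_k = 0 for k > q),
using gamma(-m) = gamma(m).
psi-weights needed (psi_j = theta_j + sum_i phi_i psi_{j-i}):
  psi_1 = theta_1 + phi_1 = 0.767 + (-0.469) = 0.298
Right-hand sides:
  c_0 = sigma^2 (1 + theta_1 psi_1) = 2 * (1 + (0.767)(0.298)) = 2 * 1.228566 = 2.457132
  c_1 = sigma^2 theta_1 = 2 * (0.767) = 1.534
  c_2 = 0
Equations for k = 0, 1, 2 (AR order 2, c_2 = 0):
  (E0) gamma(0) = phi_1 gamma(1) + phi_2 gamma(2) + c_0
  (E1) gamma(1) = phi_1 gamma(0) + phi_2 gamma(1) + c_1
  (E2) gamma(2) = phi_1 gamma(1) + phi_2 gamma(0)
From (E1): gamma(1) = A gamma(0) + B with
  A = phi_1 / (1 - phi_2) = -0.469 / 0.619 = -0.757674,   B = c_1 / (1 - phi_2) = 1.534 / 0.619 = 2.478191.
Insert (E2) into (E0): gamma(0) (1 - phi_2^2) = phi_1 (1 + phi_2) gamma(1) + c_0.
  phi_1 (1 + phi_2) = (-0.469)(1.381) = -0.647689,   1 - phi_2^2 = 0.854839.
Replace gamma(1) by A gamma(0) + B and collect gamma(0):
  gamma(0) [0.854839 - (-0.647689)(-0.757674)] = (-0.647689)(2.478191) + 2.457132
  gamma(0) * 0.364102 = 0.852035
  gamma(0) = 0.852035 / 0.364102 = 2.3401.
  gamma(1) = A gamma(0) + B = (-0.757674)(2.3401) + (2.478191) = 0.705159.
Therefore gamma(1) = 0.7052 (to 4 decimal places).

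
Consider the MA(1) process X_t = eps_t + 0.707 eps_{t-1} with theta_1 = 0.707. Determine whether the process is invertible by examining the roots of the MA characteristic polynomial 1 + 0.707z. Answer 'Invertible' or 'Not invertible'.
\text{Invertible}

The MA(q) characteristic polynomial is P(z) = 1 + 0.707z.
Invertibility requires all roots to lie outside the unit circle, i.e. |z| > 1 for every root.
This is linear in z: 1 + (0.707) z = 0  =>  z = -1/(0.707) = -1.414427,  |z| = 1.414427.
Moduli of all roots: 1.4144.
All moduli strictly greater than 1? Yes.
Verdict: Invertible.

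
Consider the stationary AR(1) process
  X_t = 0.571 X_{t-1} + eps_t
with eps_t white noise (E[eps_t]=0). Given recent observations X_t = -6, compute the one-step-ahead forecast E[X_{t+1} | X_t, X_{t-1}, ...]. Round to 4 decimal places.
E[X_{t+1} \mid \mathcal F_t] = -3.4260

For an AR(p) model X_t = c + sum_i phi_i X_{t-i} + eps_t, the
one-step-ahead conditional mean is
  E[X_{t+1} | X_t, ...] = c + sum_i phi_i X_{t+1-i}.
Substitute known values:
  E[X_{t+1} | ...] = (0.571) * (-6)
                   = -3.4260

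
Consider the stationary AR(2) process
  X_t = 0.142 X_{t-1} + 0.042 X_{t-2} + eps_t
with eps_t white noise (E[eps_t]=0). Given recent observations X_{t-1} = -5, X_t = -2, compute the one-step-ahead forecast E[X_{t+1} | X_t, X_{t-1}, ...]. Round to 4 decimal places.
E[X_{t+1} \mid \mathcal F_t] = -0.4940

For an AR(p) model X_t = c + sum_i phi_i X_{t-i} + eps_t, the
one-step-ahead conditional mean is
  E[X_{t+1} | X_t, ...] = c + sum_i phi_i X_{t+1-i}.
Substitute known values:
  E[X_{t+1} | ...] = (0.142) * (-2) + (0.042) * (-5)
                   = -0.4940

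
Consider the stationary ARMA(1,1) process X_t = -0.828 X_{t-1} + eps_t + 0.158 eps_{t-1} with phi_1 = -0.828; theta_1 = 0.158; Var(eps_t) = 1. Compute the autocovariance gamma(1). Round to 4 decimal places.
\gamma(1) = -1.8522

Multiply the model equation by X_{t-k} and take expectations. With theta_0 = psi_0 = 1 and psi_j the MA(infinity) weights, this gives
  gamma(k) - sum_i phi_i gamma(k-i) = c_k,
  c_k = sigma^2 * sum_{j=k..q} theta_j psi_{j-k}   (c_k = 0 for k > q),
using gamma(-m) = gamma(m).
psi-weights needed (psi_j = theta_j + sum_i phi_i psi_{j-i}):
  psi_1 = theta_1 + phi_1 = 0.158 + (-0.828) = -0.67
Right-hand sides:
  c_0 = sigma^2 (1 + theta_1 psi_1) = 1 * (1 + (0.158)(-0.67)) = 1 * 0.89414 = 0.89414
  c_1 = sigma^2 theta_1 = 1 * (0.158) = 0.158
  c_2 = 0
Equations for k = 0 and k = 1 (AR order 1):
  gamma(0) = phi_1 gamma(1) + c_0
  gamma(1) = phi_1 gamma(0) + c_1
Substituting the second into the first: gamma(0) (1 - phi_1^2) = c_0 + phi_1 c_1, so
  gamma(0) = (c_0 + phi_1 c_1) / (1 - phi_1^2) = (0.89414 + (-0.828)(0.158)) / (1 - (-0.828)^2) = 0.763316 / 0.314416 = 2.427726.
  gamma(1) = phi_1 gamma(0) + c_1 = (-0.828)(2.427726) + (0.158) = -1.852157.
Therefore gamma(1) = -1.8522 (to 4 decimal places).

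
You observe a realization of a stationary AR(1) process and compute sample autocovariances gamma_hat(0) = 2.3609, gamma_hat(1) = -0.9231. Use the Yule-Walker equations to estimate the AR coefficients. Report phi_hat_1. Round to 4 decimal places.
\hat\phi_{1} = -0.3910

The Yule-Walker equations for an AR(p) process read, in matrix form,
  Gamma_p phi = r_p,   with   (Gamma_p)_{ij} = gamma(|i - j|),
                       (r_p)_i = gamma(i),   i,j = 1..p.
Substitute the sample gammas (Toeplitz matrix and right-hand side of size 1):
  Gamma_p = [[2.3609]]
  r_p     = [-0.9231]
With p = 1 this is the single equation gamma(0) phi_1 = gamma(1):
  phi_hat_1 = gamma(1) / gamma(0) = -0.9231 / 2.3609 = -0.3910.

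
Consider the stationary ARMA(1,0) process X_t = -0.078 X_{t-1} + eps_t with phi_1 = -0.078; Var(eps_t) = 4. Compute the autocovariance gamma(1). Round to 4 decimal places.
\gamma(1) = -0.3139

Multiply the model equation by X_{t-k} and take expectations. With theta_0 = psi_0 = 1 and psi_j the MA(infinity) weights, this gives
  gamma(k) - sum_i phi_i gamma(k-i) = c_k,
  c_k = sigma^2 * sum_{j=k..q} theta_j psi_{j-k}   (c_k = 0 for k > q),
using gamma(-m) = gamma(m).
Pure AR (q = 0): c_0 = sigma^2 = 4, c_k = 0 for k >= 1.
Equations for k = 0 and k = 1 (AR order 1):
  gamma(0) = phi_1 gamma(1) + c_0
  gamma(1) = phi_1 gamma(0) + c_1
Substituting the second into the first: gamma(0) (1 - phi_1^2) = c_0 + phi_1 c_1, so
  gamma(0) = c_0 / (1 - phi_1^2) = 4 / (1 - (-0.078)^2) = 4 / 0.993916 = 4.024485.
  gamma(1) = phi_1 gamma(0) = (-0.078)(4.024485) = -0.31391.
Therefore gamma(1) = -0.3139 (to 4 decimal places).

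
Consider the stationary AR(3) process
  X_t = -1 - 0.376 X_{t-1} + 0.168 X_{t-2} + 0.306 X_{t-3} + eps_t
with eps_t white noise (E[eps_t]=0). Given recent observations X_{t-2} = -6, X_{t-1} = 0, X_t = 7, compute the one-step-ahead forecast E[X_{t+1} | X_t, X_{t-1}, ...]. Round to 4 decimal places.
E[X_{t+1} \mid \mathcal F_t] = -5.4680

For an AR(p) model X_t = c + sum_i phi_i X_{t-i} + eps_t, the
one-step-ahead conditional mean is
  E[X_{t+1} | X_t, ...] = c + sum_i phi_i X_{t+1-i}.
Substitute known values:
  E[X_{t+1} | ...] = -1 + (-0.376) * (7) + (0.168) * (0) + (0.306) * (-6)
                   = -5.4680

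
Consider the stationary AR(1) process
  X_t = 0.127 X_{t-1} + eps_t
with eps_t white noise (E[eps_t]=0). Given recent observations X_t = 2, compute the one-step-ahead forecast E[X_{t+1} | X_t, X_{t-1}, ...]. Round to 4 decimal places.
E[X_{t+1} \mid \mathcal F_t] = 0.2540

For an AR(p) model X_t = c + sum_i phi_i X_{t-i} + eps_t, the
one-step-ahead conditional mean is
  E[X_{t+1} | X_t, ...] = c + sum_i phi_i X_{t+1-i}.
Substitute known values:
  E[X_{t+1} | ...] = (0.127) * (2)
                   = 0.2540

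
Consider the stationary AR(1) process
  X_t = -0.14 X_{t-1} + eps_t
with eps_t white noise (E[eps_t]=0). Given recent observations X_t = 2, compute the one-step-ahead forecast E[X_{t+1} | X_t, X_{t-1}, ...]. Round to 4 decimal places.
E[X_{t+1} \mid \mathcal F_t] = -0.2800

For an AR(p) model X_t = c + sum_i phi_i X_{t-i} + eps_t, the
one-step-ahead conditional mean is
  E[X_{t+1} | X_t, ...] = c + sum_i phi_i X_{t+1-i}.
Substitute known values:
  E[X_{t+1} | ...] = (-0.14) * (2)
                   = -0.2800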